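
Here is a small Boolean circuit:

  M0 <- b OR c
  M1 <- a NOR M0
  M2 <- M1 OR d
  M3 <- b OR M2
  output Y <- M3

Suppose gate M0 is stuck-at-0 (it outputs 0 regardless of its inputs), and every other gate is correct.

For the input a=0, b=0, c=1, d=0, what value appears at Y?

1

Propagate with M0 forced: M0=0 [stuck-at-0], M1=1, M2=1, M3=1.
So Y = 1. (Without the fault it would be 0.)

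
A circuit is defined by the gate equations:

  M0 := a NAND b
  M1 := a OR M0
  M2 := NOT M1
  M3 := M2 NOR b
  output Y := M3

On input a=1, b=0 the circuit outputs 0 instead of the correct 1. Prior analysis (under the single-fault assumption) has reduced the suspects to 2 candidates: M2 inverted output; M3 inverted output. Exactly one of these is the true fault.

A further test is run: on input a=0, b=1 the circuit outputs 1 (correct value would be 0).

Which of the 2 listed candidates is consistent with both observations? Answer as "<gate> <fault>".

M3 inverted output

Evaluate each candidate on input a=0, b=1:
  M2 inverted output: M0=1, M1=1, M2=1 [inverted output], M3=0 → 0 — eliminated
  M3 inverted output: M0=1, M1=1, M2=0, M3=1 [inverted output] → 1 — matches
Only M3 inverted output reproduces the observed 1.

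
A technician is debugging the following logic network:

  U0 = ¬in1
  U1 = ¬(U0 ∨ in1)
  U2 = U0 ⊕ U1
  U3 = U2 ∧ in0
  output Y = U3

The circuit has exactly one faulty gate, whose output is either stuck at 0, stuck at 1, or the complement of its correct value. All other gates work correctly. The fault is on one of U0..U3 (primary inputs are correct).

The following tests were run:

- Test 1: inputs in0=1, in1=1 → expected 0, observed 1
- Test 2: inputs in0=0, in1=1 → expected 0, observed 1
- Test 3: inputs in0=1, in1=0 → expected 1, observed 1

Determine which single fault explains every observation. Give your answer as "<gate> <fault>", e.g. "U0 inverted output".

U3 stuck-at-1

Fault-free values for test 1 (in0=1, in1=1): U0=0, U1=0, U2=0, U3=0, giving Y=0. Observed 1.
Test 1: faults giving observed 1 are {U0 stuck-at-1, U0 inverted output, U1 stuck-at-1, U1 inverted output, U2 stuck-at-1, U2 inverted output, U3 stuck-at-1, U3 inverted output}.
Test 2 (in0=0, in1=1): fault-free U0=0, U1=0, U2=0, U3=0 → 0; observed 1. Eliminates U0 stuck-at-1, U0 inverted output, U1 stuck-at-1, U1 inverted output, U2 stuck-at-1, U2 inverted output.
Test 3 (in0=1, in1=0): fault-free U0=1, U1=0, U2=1, U3=1 → 1; observed 1. Eliminates U3 inverted output.
Only U3 stuck-at-1 is consistent with every test.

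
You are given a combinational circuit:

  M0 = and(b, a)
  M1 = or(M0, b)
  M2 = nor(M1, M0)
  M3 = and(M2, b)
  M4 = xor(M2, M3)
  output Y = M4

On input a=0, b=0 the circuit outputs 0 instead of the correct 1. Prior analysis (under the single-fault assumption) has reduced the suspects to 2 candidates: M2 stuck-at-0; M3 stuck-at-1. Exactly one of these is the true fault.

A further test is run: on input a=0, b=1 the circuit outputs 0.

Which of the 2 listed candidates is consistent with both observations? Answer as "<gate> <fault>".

M2 stuck-at-0

Evaluate each candidate on input a=0, b=1:
  M2 stuck-at-0: M0=0, M1=1, M2=0 [stuck-at-0], M3=0, M4=0 → 0 — matches
  M3 stuck-at-1: M0=0, M1=1, M2=0, M3=1 [stuck-at-1], M4=1 → 1 — eliminated
Only M2 stuck-at-0 reproduces the observed 0.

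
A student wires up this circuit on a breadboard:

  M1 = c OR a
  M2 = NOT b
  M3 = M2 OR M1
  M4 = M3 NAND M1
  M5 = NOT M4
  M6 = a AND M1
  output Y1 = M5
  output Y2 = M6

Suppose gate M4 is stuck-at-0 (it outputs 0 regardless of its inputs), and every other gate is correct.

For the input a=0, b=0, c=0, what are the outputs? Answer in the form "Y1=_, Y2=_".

Y1=1, Y2=0

Propagate with M4 forced: M1=0, M2=1, M3=1, M4=0 [stuck-at-0], M5=1, M6=0.
So the outputs are Y1=1, Y2=0. (Without the fault they would be Y1=0, Y2=0.)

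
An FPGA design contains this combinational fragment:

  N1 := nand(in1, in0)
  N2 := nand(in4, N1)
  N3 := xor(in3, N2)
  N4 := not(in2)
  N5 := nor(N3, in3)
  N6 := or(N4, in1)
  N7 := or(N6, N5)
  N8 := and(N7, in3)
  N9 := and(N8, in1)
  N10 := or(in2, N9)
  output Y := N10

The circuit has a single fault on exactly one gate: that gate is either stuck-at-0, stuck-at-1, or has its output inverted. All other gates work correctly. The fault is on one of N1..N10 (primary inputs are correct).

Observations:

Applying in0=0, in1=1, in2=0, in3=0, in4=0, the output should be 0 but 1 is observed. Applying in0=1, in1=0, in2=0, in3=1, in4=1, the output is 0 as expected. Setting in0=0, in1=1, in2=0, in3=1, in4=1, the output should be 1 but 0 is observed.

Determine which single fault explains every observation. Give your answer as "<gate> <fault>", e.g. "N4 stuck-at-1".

N8 inverted output

Fault-free values for test 1 (in0=0, in1=1, in2=0, in3=0, in4=0): N1=1, N2=1, N3=1, N4=1, N5=0, N6=1, N7=1, N8=0, N9=0, N10=0, giving Y=0. Observed 1.
Test 1: faults giving observed 1 are {N8 stuck-at-1, N8 inverted output, N9 stuck-at-1, N9 inverted output, N10 stuck-at-1, N10 inverted output}.
Test 2 (in0=1, in1=0, in2=0, in3=1, in4=1): fault-free N1=1, N2=0, N3=1, N4=1, N5=0, N6=1, N7=1, N8=1, N9=0, N10=0 → 0; observed 0. Eliminates N9 stuck-at-1, N9 inverted output, N10 stuck-at-1, N10 inverted output.
Test 3 (in0=0, in1=1, in2=0, in3=1, in4=1): fault-free N1=1, N2=0, N3=1, N4=1, N5=0, N6=1, N7=1, N8=1, N9=1, N10=1 → 1; observed 0. Eliminates N8 stuck-at-1.
Only N8 inverted output is consistent with every test.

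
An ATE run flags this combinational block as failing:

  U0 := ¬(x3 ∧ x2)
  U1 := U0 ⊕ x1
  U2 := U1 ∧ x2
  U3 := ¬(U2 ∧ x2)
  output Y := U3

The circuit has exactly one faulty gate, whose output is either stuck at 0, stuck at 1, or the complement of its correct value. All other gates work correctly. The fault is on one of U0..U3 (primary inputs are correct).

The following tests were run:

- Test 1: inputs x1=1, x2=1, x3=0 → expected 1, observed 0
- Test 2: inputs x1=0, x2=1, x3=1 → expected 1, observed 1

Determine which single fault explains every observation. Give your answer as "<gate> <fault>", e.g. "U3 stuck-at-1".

U0 stuck-at-0

Fault-free values for test 1 (x1=1, x2=1, x3=0): U0=1, U1=0, U2=0, U3=1, giving Y=1. Observed 0.
Test 1: faults giving observed 0 are {U0 stuck-at-0, U0 inverted output, U1 stuck-at-1, U1 inverted output, U2 stuck-at-1, U2 inverted output, U3 stuck-at-0, U3 inverted output}.
Test 2 (x1=0, x2=1, x3=1): fault-free U0=0, U1=0, U2=0, U3=1 → 1; observed 1. Eliminates U0 inverted output, U1 stuck-at-1, U1 inverted output, U2 stuck-at-1, U2 inverted output, U3 stuck-at-0, U3 inverted output.
Only U0 stuck-at-0 is consistent with every test.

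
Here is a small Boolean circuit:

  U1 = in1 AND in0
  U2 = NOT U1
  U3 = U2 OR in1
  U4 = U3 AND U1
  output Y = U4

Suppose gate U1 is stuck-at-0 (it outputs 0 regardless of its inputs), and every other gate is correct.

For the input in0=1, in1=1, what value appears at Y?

Propagate with U1 forced: U1=0 [stuck-at-0], U2=1, U3=1, U4=0.
So Y = 0. (Without the fault it would be 1.)

0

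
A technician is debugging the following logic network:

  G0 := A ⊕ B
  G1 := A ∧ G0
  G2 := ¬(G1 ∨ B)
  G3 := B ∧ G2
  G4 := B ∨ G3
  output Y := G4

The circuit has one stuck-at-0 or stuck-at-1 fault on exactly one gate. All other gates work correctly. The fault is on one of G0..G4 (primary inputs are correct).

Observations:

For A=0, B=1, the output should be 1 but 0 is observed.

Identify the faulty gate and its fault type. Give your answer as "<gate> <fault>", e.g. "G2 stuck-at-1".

Fault-free values for test 1 (A=0, B=1): G0=1, G1=0, G2=0, G3=0, G4=1, giving Y=1. Observed 0.
Test 1: faults giving observed 0 are {G4 stuck-at-0}.
Only G4 stuck-at-0 is consistent with every test.

G4 stuck-at-0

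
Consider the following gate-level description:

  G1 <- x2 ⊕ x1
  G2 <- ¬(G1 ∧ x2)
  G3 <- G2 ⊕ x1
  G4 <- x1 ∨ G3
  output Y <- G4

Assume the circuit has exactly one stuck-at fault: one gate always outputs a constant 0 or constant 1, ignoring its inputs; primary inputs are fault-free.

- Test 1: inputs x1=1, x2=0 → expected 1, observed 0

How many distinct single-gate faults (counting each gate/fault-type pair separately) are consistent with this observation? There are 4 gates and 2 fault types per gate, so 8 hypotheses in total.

1

Fault-free: G1=1, G2=1, G3=0, G4=1 → 1. Observed 0.
  G1 stuck-at-0: output 1 ✗
  G1 stuck-at-1: output 1 ✗
  G2 stuck-at-0: output 1 ✗
  G2 stuck-at-1: output 1 ✗
  G3 stuck-at-0: output 1 ✗
  G3 stuck-at-1: output 1 ✗
  G4 stuck-at-0: output 0 ✓
  G4 stuck-at-1: output 1 ✗
Consistent faults: {G4 stuck-at-0} — 1 in all.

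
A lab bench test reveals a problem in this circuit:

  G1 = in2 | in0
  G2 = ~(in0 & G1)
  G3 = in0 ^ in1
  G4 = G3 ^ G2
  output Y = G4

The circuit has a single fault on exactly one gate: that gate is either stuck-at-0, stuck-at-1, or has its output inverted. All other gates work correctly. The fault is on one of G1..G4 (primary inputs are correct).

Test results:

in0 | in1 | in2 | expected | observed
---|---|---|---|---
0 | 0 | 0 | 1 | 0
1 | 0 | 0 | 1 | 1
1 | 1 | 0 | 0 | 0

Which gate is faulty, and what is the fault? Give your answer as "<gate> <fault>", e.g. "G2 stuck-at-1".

Fault-free values for test 1 (in0=0, in1=0, in2=0): G1=0, G2=1, G3=0, G4=1, giving Y=1. Observed 0.
Test 1: faults giving observed 0 are {G2 stuck-at-0, G2 inverted output, G3 stuck-at-1, G3 inverted output, G4 stuck-at-0, G4 inverted output}.
Test 2 (in0=1, in1=0, in2=0): fault-free G1=1, G2=0, G3=1, G4=1 → 1; observed 1. Eliminates G2 inverted output, G3 inverted output, G4 stuck-at-0, G4 inverted output.
Test 3 (in0=1, in1=1, in2=0): fault-free G1=1, G2=0, G3=0, G4=0 → 0; observed 0. Eliminates G3 stuck-at-1.
Only G2 stuck-at-0 is consistent with every test.

G2 stuck-at-0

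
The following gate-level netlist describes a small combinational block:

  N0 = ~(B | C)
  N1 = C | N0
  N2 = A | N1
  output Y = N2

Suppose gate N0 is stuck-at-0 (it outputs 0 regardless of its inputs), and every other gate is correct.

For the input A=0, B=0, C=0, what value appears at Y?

Propagate with N0 forced: N0=0 [stuck-at-0], N1=0, N2=0.
So Y = 0. (Without the fault it would be 1.)

0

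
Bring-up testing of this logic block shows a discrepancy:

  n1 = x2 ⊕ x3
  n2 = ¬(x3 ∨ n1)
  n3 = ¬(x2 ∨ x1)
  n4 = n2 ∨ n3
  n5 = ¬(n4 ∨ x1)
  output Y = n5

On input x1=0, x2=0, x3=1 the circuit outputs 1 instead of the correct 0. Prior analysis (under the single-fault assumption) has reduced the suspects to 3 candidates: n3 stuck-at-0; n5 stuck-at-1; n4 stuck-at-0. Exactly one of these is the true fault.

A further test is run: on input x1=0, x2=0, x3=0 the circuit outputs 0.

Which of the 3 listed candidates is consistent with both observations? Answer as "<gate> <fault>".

Evaluate each candidate on input x1=0, x2=0, x3=0:
  n3 stuck-at-0: n1=0, n2=1, n3=0 [stuck-at-0], n4=1, n5=0 → 0 — matches
  n5 stuck-at-1: n1=0, n2=1, n3=1, n4=1, n5=1 [stuck-at-1] → 1 — eliminated
  n4 stuck-at-0: n1=0, n2=1, n3=1, n4=0 [stuck-at-0], n5=1 → 1 — eliminated
Only n3 stuck-at-0 reproduces the observed 0.

n3 stuck-at-0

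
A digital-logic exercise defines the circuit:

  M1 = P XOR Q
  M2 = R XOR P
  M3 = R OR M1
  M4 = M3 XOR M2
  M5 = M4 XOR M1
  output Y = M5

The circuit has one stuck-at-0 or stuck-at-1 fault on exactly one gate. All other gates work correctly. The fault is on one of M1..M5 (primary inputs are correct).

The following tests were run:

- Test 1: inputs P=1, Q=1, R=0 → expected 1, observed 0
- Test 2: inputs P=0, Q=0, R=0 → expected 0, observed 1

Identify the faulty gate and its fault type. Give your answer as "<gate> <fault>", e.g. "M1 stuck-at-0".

M3 stuck-at-1

Fault-free values for test 1 (P=1, Q=1, R=0): M1=0, M2=1, M3=0, M4=1, M5=1, giving Y=1. Observed 0.
Test 1: faults giving observed 0 are {M2 stuck-at-0, M3 stuck-at-1, M4 stuck-at-0, M5 stuck-at-0}.
Test 2 (P=0, Q=0, R=0): fault-free M1=0, M2=0, M3=0, M4=0, M5=0 → 0; observed 1. Eliminates M2 stuck-at-0, M4 stuck-at-0, M5 stuck-at-0.
Only M3 stuck-at-1 is consistent with every test.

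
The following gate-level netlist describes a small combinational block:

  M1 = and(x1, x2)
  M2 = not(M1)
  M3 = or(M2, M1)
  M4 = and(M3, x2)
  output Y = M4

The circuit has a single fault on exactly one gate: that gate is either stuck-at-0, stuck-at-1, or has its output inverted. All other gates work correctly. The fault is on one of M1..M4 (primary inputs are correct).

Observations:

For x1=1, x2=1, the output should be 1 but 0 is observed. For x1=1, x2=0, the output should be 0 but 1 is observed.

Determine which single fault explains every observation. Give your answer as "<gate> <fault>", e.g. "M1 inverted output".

Fault-free values for test 1 (x1=1, x2=1): M1=1, M2=0, M3=1, M4=1, giving Y=1. Observed 0.
Test 1: faults giving observed 0 are {M3 stuck-at-0, M3 inverted output, M4 stuck-at-0, M4 inverted output}.
Test 2 (x1=1, x2=0): fault-free M1=0, M2=1, M3=1, M4=0 → 0; observed 1. Eliminates M3 stuck-at-0, M3 inverted output, M4 stuck-at-0.
Only M4 inverted output is consistent with every test.

M4 inverted output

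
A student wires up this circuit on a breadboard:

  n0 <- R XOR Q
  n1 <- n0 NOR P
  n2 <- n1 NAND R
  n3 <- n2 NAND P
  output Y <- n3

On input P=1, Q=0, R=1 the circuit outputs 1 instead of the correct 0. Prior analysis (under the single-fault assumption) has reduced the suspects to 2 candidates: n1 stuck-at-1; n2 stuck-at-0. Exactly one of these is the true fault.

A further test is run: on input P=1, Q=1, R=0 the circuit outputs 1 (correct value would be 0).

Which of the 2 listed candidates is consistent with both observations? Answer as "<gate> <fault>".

Evaluate each candidate on input P=1, Q=1, R=0:
  n1 stuck-at-1: n0=1, n1=1 [stuck-at-1], n2=1, n3=0 → 0 — eliminated
  n2 stuck-at-0: n0=1, n1=0, n2=0 [stuck-at-0], n3=1 → 1 — matches
Only n2 stuck-at-0 reproduces the observed 1.

n2 stuck-at-0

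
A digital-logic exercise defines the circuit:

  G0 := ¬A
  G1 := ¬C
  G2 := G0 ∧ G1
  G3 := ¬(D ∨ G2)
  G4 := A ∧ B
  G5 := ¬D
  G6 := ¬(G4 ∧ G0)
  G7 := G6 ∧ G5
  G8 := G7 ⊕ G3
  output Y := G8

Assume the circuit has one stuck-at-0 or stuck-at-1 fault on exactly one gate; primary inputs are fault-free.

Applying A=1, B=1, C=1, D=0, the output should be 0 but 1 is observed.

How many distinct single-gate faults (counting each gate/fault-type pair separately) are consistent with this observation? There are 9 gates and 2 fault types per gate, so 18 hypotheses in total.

7

Fault-free: G0=0, G1=0, G2=0, G3=1, G4=1, G5=1, G6=1, G7=1, G8=0 → 0. Observed 1.
  G0: stuck-at-1 ✓; others ✗
  G1: none of the 2 fault types match ✗
  G2: stuck-at-1 ✓; others ✗
  G3: stuck-at-0 ✓; others ✗
  G4: none of the 2 fault types match ✗
  G5: stuck-at-0 ✓; others ✗
  G6: stuck-at-0 ✓; others ✗
  G7: stuck-at-0 ✓; others ✗
  G8: stuck-at-1 ✓; others ✗
Consistent faults: {G0 stuck-at-1, G2 stuck-at-1, G3 stuck-at-0, G5 stuck-at-0, G6 stuck-at-0, G7 stuck-at-0, G8 stuck-at-1} — 7 in all.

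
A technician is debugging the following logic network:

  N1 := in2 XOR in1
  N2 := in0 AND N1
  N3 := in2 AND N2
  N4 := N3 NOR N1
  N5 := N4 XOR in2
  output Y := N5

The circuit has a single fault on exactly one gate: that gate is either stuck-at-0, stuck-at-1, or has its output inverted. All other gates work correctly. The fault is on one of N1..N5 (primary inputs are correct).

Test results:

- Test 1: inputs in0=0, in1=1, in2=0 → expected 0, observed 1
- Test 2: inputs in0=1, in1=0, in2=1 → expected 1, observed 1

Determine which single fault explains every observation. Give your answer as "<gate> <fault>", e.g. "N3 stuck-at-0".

N5 stuck-at-1

Fault-free values for test 1 (in0=0, in1=1, in2=0): N1=1, N2=0, N3=0, N4=0, N5=0, giving Y=0. Observed 1.
Test 1: faults giving observed 1 are {N1 stuck-at-0, N1 inverted output, N4 stuck-at-1, N4 inverted output, N5 stuck-at-1, N5 inverted output}.
Test 2 (in0=1, in1=0, in2=1): fault-free N1=1, N2=1, N3=1, N4=0, N5=1 → 1; observed 1. Eliminates N1 stuck-at-0, N1 inverted output, N4 stuck-at-1, N4 inverted output, N5 inverted output.
Only N5 stuck-at-1 is consistent with every test.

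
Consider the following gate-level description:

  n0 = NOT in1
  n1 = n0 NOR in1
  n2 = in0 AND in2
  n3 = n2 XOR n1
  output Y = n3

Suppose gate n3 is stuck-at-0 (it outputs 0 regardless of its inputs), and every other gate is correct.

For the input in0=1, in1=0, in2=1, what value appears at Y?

0

Propagate with n3 forced: n0=1, n1=0, n2=1, n3=0 [stuck-at-0].
So Y = 0. (Without the fault it would be 1.)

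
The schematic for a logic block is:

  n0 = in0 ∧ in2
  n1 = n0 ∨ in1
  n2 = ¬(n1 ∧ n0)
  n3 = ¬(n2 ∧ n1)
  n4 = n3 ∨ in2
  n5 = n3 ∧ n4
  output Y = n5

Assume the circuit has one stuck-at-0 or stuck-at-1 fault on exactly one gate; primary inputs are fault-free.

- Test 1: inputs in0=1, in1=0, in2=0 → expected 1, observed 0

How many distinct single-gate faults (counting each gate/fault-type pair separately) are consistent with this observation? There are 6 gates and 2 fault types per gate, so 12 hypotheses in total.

4

Fault-free: n0=0, n1=0, n2=1, n3=1, n4=1, n5=1 → 1. Observed 0.
  n0 stuck-at-0: output 1 ✗
  n0 stuck-at-1: output 1 ✗
  n1 stuck-at-0: output 1 ✗
  n1 stuck-at-1: output 0 ✓
  n2 stuck-at-0: output 1 ✗
  n2 stuck-at-1: output 1 ✗
  n3 stuck-at-0: output 0 ✓
  n3 stuck-at-1: output 1 ✗
  n4 stuck-at-0: output 0 ✓
  n4 stuck-at-1: output 1 ✗
  n5 stuck-at-0: output 0 ✓
  n5 stuck-at-1: output 1 ✗
Consistent faults: {n1 stuck-at-1, n3 stuck-at-0, n4 stuck-at-0, n5 stuck-at-0} — 4 in all.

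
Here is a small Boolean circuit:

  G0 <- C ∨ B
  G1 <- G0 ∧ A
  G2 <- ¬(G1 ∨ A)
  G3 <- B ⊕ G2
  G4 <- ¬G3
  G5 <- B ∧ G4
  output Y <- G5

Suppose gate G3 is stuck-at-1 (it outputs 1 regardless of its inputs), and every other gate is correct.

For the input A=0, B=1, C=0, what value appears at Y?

0

Propagate with G3 forced: G0=1, G1=0, G2=1, G3=1 [stuck-at-1], G4=0, G5=0.
So Y = 0. (Without the fault it would be 1.)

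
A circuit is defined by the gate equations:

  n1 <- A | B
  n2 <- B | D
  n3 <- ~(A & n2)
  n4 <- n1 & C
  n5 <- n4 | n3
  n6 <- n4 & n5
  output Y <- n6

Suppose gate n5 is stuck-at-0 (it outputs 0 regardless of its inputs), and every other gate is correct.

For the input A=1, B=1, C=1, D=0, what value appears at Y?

0

Propagate with n5 forced: n1=1, n2=1, n3=0, n4=1, n5=0 [stuck-at-0], n6=0.
So Y = 0. (Without the fault it would be 1.)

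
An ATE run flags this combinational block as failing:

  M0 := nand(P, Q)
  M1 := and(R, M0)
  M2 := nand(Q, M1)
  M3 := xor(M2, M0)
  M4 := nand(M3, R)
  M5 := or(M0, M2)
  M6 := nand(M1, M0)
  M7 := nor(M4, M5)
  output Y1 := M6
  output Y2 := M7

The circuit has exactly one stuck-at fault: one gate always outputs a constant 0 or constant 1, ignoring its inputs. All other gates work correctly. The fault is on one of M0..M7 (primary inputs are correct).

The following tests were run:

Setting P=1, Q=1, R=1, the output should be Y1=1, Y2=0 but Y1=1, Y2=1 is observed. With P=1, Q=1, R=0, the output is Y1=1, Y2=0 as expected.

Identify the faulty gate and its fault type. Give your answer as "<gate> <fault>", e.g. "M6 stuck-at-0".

M5 stuck-at-0

Fault-free values for test 1 (P=1, Q=1, R=1): M0=0, M1=0, M2=1, M3=1, M4=0, M5=1, M6=1, M7=0, giving Y1=1, Y2=0. Observed Y1=1, Y2=1.
Test 1: faults giving observed Y1=1, Y2=1 are {M5 stuck-at-0, M7 stuck-at-1}.
Test 2 (P=1, Q=1, R=0): fault-free M0=0, M1=0, M2=1, M3=1, M4=1, M5=1, M6=1, M7=0 → Y1=1, Y2=0; observed Y1=1, Y2=0. Eliminates M7 stuck-at-1.
Only M5 stuck-at-0 is consistent with every test.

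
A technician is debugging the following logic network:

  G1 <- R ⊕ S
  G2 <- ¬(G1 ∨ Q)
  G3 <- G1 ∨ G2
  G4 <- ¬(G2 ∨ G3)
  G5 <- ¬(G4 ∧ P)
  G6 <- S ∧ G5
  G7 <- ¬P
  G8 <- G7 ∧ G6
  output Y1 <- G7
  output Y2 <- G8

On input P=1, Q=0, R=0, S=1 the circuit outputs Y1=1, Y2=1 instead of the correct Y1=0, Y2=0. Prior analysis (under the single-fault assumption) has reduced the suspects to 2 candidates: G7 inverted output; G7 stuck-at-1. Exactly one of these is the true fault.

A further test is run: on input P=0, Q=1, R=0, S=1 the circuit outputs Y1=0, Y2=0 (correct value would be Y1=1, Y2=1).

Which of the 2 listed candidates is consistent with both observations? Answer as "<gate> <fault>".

G7 inverted output

Evaluate each candidate on input P=0, Q=1, R=0, S=1:
  G7 inverted output: G1=1, G2=0, G3=1, G4=0, G5=1, G6=1, G7=0 [inverted output], G8=0 → Y1=0, Y2=0 — matches
  G7 stuck-at-1: G1=1, G2=0, G3=1, G4=0, G5=1, G6=1, G7=1 [stuck-at-1], G8=1 → Y1=1, Y2=1 — eliminated
Only G7 inverted output reproduces the observed Y1=0, Y2=0.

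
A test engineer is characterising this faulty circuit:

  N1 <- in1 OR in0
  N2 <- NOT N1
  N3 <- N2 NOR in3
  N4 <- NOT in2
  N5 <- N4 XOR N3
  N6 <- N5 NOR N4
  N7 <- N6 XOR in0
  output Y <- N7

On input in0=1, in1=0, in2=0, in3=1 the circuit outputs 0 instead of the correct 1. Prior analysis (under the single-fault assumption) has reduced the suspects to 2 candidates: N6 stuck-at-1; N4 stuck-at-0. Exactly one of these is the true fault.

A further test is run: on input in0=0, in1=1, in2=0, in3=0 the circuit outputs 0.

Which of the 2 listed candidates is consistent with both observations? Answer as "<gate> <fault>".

N4 stuck-at-0

Evaluate each candidate on input in0=0, in1=1, in2=0, in3=0:
  N6 stuck-at-1: N1=1, N2=0, N3=1, N4=1, N5=0, N6=1 [stuck-at-1], N7=1 → 1 — eliminated
  N4 stuck-at-0: N1=1, N2=0, N3=1, N4=0 [stuck-at-0], N5=1, N6=0, N7=0 → 0 — matches
Only N4 stuck-at-0 reproduces the observed 0.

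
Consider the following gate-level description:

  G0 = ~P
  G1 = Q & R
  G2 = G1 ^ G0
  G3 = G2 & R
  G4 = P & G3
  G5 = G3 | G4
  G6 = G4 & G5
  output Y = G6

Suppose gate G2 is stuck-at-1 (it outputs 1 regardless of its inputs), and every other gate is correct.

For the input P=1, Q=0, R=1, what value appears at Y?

Propagate with G2 forced: G0=0, G1=0, G2=1 [stuck-at-1], G3=1, G4=1, G5=1, G6=1.
So Y = 1. (Without the fault it would be 0.)

1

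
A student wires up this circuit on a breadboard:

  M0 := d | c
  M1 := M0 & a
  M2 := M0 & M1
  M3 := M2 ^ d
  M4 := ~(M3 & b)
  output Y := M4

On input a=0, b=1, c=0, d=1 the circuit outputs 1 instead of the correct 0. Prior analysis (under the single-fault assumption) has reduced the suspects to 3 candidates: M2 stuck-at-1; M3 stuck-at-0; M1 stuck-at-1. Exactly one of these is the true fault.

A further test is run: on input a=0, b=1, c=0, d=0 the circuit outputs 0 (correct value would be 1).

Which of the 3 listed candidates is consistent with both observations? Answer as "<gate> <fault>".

M2 stuck-at-1

Evaluate each candidate on input a=0, b=1, c=0, d=0:
  M2 stuck-at-1: M0=0, M1=0, M2=1 [stuck-at-1], M3=1, M4=0 → 0 — matches
  M3 stuck-at-0: M0=0, M1=0, M2=0, M3=0 [stuck-at-0], M4=1 → 1 — eliminated
  M1 stuck-at-1: M0=0, M1=1 [stuck-at-1], M2=0, M3=0, M4=1 → 1 — eliminated
Only M2 stuck-at-1 reproduces the observed 0.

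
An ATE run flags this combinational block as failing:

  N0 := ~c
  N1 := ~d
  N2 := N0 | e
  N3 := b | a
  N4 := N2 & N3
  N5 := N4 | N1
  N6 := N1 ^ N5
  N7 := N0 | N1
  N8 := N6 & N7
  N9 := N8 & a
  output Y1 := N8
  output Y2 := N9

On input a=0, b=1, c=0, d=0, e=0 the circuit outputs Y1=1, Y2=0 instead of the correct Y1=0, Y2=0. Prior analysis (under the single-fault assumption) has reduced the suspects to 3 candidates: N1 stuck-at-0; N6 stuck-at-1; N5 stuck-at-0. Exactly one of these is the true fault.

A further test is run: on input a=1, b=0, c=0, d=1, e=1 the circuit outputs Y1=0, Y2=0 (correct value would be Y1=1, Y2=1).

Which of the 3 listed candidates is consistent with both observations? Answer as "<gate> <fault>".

Evaluate each candidate on input a=1, b=0, c=0, d=1, e=1:
  N1 stuck-at-0: N0=1, N1=0 [stuck-at-0], N2=1, N3=1, N4=1, N5=1, N6=1, N7=1, N8=1, N9=1 → Y1=1, Y2=1 — eliminated
  N6 stuck-at-1: N0=1, N1=0, N2=1, N3=1, N4=1, N5=1, N6=1 [stuck-at-1], N7=1, N8=1, N9=1 → Y1=1, Y2=1 — eliminated
  N5 stuck-at-0: N0=1, N1=0, N2=1, N3=1, N4=1, N5=0 [stuck-at-0], N6=0, N7=1, N8=0, N9=0 → Y1=0, Y2=0 — matches
Only N5 stuck-at-0 reproduces the observed Y1=0, Y2=0.

N5 stuck-at-0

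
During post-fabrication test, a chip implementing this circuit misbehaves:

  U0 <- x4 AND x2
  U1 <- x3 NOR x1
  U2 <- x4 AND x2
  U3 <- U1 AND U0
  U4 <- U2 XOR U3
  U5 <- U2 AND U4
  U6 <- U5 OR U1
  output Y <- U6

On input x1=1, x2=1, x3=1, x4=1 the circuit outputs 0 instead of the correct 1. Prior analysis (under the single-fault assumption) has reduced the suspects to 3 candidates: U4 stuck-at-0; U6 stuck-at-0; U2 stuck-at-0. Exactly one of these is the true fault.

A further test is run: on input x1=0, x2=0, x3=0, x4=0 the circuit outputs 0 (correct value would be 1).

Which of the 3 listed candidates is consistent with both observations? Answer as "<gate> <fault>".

Evaluate each candidate on input x1=0, x2=0, x3=0, x4=0:
  U4 stuck-at-0: U0=0, U1=1, U2=0, U3=0, U4=0 [stuck-at-0], U5=0, U6=1 → 1 — eliminated
  U6 stuck-at-0: U0=0, U1=1, U2=0, U3=0, U4=0, U5=0, U6=0 [stuck-at-0] → 0 — matches
  U2 stuck-at-0: U0=0, U1=1, U2=0 [stuck-at-0], U3=0, U4=0, U5=0, U6=1 → 1 — eliminated
Only U6 stuck-at-0 reproduces the observed 0.

U6 stuck-at-0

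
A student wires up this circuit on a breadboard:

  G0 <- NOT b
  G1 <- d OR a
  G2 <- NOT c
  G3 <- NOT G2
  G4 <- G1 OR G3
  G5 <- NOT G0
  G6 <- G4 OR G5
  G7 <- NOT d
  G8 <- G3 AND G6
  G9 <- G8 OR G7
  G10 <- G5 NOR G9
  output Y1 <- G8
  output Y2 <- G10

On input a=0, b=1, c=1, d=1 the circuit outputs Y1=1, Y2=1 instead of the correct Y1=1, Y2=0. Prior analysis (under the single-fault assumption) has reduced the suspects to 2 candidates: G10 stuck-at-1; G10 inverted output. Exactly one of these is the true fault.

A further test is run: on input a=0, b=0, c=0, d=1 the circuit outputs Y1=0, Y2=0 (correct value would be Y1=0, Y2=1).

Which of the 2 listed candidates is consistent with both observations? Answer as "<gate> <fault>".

Evaluate each candidate on input a=0, b=0, c=0, d=1:
  G10 stuck-at-1: G0=1, G1=1, G2=1, G3=0, G4=1, G5=0, G6=1, G7=0, G8=0, G9=0, G10=1 [stuck-at-1] → Y1=0, Y2=1 — eliminated
  G10 inverted output: G0=1, G1=1, G2=1, G3=0, G4=1, G5=0, G6=1, G7=0, G8=0, G9=0, G10=0 [inverted output] → Y1=0, Y2=0 — matches
Only G10 inverted output reproduces the observed Y1=0, Y2=0.

G10 inverted output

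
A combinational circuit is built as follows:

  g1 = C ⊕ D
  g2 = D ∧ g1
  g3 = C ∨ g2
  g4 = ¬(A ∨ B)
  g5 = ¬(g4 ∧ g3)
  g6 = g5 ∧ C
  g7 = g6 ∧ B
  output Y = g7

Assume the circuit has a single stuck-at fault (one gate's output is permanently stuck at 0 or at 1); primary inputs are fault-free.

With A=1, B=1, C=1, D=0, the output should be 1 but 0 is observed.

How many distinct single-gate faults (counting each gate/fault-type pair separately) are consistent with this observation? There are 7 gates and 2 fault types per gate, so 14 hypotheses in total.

4

Fault-free: g1=1, g2=0, g3=1, g4=0, g5=1, g6=1, g7=1 → 1. Observed 0.
  g1 stuck-at-0: output 1 ✗
  g1 stuck-at-1: output 1 ✗
  g2 stuck-at-0: output 1 ✗
  g2 stuck-at-1: output 1 ✗
  g3 stuck-at-0: output 1 ✗
  g3 stuck-at-1: output 1 ✗
  g4 stuck-at-0: output 1 ✗
  g4 stuck-at-1: output 0 ✓
  g5 stuck-at-0: output 0 ✓
  g5 stuck-at-1: output 1 ✗
  g6 stuck-at-0: output 0 ✓
  g6 stuck-at-1: output 1 ✗
  g7 stuck-at-0: output 0 ✓
  g7 stuck-at-1: output 1 ✗
Consistent faults: {g4 stuck-at-1, g5 stuck-at-0, g6 stuck-at-0, g7 stuck-at-0} — 4 in all.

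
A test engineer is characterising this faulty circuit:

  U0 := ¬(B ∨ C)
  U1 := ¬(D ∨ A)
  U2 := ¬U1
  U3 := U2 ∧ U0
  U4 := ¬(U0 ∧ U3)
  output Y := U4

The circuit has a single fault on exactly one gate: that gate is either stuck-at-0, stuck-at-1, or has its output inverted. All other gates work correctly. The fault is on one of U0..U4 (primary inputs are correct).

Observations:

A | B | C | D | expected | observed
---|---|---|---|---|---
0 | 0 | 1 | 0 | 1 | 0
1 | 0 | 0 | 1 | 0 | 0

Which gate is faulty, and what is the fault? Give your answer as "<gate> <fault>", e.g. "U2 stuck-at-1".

U4 stuck-at-0

Fault-free values for test 1 (A=0, B=0, C=1, D=0): U0=0, U1=1, U2=0, U3=0, U4=1, giving Y=1. Observed 0.
Test 1: faults giving observed 0 are {U4 stuck-at-0, U4 inverted output}.
Test 2 (A=1, B=0, C=0, D=1): fault-free U0=1, U1=0, U2=1, U3=1, U4=0 → 0; observed 0. Eliminates U4 inverted output.
Only U4 stuck-at-0 is consistent with every test.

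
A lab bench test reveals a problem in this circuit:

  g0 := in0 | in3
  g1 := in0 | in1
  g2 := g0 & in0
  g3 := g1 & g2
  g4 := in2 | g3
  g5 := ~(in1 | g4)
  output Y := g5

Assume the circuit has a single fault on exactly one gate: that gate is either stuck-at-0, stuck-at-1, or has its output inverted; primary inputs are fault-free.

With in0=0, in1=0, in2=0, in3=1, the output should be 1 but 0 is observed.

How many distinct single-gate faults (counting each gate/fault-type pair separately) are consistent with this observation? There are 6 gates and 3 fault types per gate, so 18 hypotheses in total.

Fault-free: g0=1, g1=0, g2=0, g3=0, g4=0, g5=1 → 1. Observed 0.
  g0: none of the 3 fault types match ✗
  g1: none of the 3 fault types match ✗
  g2: none of the 3 fault types match ✗
  g3: stuck-at-1, inverted output ✓; others ✗
  g4: stuck-at-1, inverted output ✓; others ✗
  g5: stuck-at-0, inverted output ✓; others ✗
Consistent faults: {g3 stuck-at-1, g3 inverted output, g4 stuck-at-1, g4 inverted output, g5 stuck-at-0, g5 inverted output} — 6 in all.

6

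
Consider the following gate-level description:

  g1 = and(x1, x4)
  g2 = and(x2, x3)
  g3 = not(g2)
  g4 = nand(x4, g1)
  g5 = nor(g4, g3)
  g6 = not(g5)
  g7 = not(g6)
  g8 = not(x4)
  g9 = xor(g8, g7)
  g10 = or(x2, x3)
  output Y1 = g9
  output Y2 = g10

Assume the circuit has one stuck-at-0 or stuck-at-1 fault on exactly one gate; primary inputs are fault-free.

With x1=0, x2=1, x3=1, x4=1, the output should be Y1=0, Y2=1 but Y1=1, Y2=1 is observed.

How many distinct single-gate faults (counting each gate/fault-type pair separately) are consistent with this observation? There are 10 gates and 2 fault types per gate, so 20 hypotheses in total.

Fault-free: g1=0, g2=1, g3=0, g4=1, g5=0, g6=1, g7=0, g8=0, g9=0, g10=1 → Y1=0, Y2=1. Observed Y1=1, Y2=1.
  g1: stuck-at-1 ✓; others ✗
  g2: none of the 2 fault types match ✗
  g3: none of the 2 fault types match ✗
  g4: stuck-at-0 ✓; others ✗
  g5: stuck-at-1 ✓; others ✗
  g6: stuck-at-0 ✓; others ✗
  g7: stuck-at-1 ✓; others ✗
  g8: stuck-at-1 ✓; others ✗
  g9: stuck-at-1 ✓; others ✗
  g10: none of the 2 fault types match ✗
Consistent faults: {g1 stuck-at-1, g4 stuck-at-0, g5 stuck-at-1, g6 stuck-at-0, g7 stuck-at-1, g8 stuck-at-1, g9 stuck-at-1} — 7 in all.

7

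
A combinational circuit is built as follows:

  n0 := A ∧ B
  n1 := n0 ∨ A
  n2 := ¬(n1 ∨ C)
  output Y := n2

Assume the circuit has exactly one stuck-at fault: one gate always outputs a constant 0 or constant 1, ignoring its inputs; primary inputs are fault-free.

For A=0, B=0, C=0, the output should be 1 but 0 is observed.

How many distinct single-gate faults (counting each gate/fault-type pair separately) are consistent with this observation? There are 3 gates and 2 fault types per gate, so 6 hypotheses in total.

Fault-free: n0=0, n1=0, n2=1 → 1. Observed 0.
  n0 stuck-at-0: output 1 ✗
  n0 stuck-at-1: output 0 ✓
  n1 stuck-at-0: output 1 ✗
  n1 stuck-at-1: output 0 ✓
  n2 stuck-at-0: output 0 ✓
  n2 stuck-at-1: output 1 ✗
Consistent faults: {n0 stuck-at-1, n1 stuck-at-1, n2 stuck-at-0} — 3 in all.

3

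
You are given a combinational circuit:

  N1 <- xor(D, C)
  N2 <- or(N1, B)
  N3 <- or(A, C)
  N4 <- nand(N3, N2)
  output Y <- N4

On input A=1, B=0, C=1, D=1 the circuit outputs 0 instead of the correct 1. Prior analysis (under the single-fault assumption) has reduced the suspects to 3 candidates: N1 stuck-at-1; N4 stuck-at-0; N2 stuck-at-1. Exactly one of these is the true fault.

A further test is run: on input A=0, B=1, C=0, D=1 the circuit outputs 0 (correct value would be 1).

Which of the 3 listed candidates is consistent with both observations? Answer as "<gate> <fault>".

Evaluate each candidate on input A=0, B=1, C=0, D=1:
  N1 stuck-at-1: N1=1 [stuck-at-1], N2=1, N3=0, N4=1 → 1 — eliminated
  N4 stuck-at-0: N1=1, N2=1, N3=0, N4=0 [stuck-at-0] → 0 — matches
  N2 stuck-at-1: N1=1, N2=1 [stuck-at-1], N3=0, N4=1 → 1 — eliminated
Only N4 stuck-at-0 reproduces the observed 0.

N4 stuck-at-0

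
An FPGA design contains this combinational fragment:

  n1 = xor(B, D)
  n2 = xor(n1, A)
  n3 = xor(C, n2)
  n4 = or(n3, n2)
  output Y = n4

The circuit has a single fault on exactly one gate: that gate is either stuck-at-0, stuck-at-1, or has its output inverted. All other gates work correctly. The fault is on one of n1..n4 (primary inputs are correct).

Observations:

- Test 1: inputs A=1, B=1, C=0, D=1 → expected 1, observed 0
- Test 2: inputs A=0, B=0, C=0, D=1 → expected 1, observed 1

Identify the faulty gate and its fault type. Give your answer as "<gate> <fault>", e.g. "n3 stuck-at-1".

Fault-free values for test 1 (A=1, B=1, C=0, D=1): n1=0, n2=1, n3=1, n4=1, giving Y=1. Observed 0.
Test 1: faults giving observed 0 are {n1 stuck-at-1, n1 inverted output, n2 stuck-at-0, n2 inverted output, n4 stuck-at-0, n4 inverted output}.
Test 2 (A=0, B=0, C=0, D=1): fault-free n1=1, n2=1, n3=1, n4=1 → 1; observed 1. Eliminates n1 inverted output, n2 stuck-at-0, n2 inverted output, n4 stuck-at-0, n4 inverted output.
Only n1 stuck-at-1 is consistent with every test.

n1 stuck-at-1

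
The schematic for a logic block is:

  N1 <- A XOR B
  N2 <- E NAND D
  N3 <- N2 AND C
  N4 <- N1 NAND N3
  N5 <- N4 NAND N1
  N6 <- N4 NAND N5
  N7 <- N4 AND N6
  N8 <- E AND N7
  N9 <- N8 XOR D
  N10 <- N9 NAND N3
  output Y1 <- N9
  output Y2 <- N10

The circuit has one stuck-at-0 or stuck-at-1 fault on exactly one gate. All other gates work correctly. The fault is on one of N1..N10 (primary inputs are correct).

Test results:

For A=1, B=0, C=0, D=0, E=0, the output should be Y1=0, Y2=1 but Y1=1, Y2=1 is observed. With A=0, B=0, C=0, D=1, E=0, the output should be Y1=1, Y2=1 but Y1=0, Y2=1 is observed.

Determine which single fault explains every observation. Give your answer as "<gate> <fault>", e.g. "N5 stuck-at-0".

Fault-free values for test 1 (A=1, B=0, C=0, D=0, E=0): N1=1, N2=1, N3=0, N4=1, N5=0, N6=1, N7=1, N8=0, N9=0, N10=1, giving Y1=0, Y2=1. Observed Y1=1, Y2=1.
Test 1: faults giving observed Y1=1, Y2=1 are {N8 stuck-at-1, N9 stuck-at-1}.
Test 2 (A=0, B=0, C=0, D=1, E=0): fault-free N1=0, N2=1, N3=0, N4=1, N5=1, N6=0, N7=0, N8=0, N9=1, N10=1 → Y1=1, Y2=1; observed Y1=0, Y2=1. Eliminates N9 stuck-at-1.
Only N8 stuck-at-1 is consistent with every test.

N8 stuck-at-1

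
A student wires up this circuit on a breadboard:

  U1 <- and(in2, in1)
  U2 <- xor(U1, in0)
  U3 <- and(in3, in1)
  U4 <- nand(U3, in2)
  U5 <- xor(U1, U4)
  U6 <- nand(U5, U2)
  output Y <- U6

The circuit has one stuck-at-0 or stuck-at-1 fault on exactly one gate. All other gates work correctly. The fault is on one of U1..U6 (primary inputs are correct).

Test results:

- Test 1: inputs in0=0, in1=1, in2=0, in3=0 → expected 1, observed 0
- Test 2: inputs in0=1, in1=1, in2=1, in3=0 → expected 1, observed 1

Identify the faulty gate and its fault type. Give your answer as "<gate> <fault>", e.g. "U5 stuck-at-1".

U2 stuck-at-1

Fault-free values for test 1 (in0=0, in1=1, in2=0, in3=0): U1=0, U2=0, U3=0, U4=1, U5=1, U6=1, giving Y=1. Observed 0.
Test 1: faults giving observed 0 are {U2 stuck-at-1, U6 stuck-at-0}.
Test 2 (in0=1, in1=1, in2=1, in3=0): fault-free U1=1, U2=0, U3=0, U4=1, U5=0, U6=1 → 1; observed 1. Eliminates U6 stuck-at-0.
Only U2 stuck-at-1 is consistent with every test.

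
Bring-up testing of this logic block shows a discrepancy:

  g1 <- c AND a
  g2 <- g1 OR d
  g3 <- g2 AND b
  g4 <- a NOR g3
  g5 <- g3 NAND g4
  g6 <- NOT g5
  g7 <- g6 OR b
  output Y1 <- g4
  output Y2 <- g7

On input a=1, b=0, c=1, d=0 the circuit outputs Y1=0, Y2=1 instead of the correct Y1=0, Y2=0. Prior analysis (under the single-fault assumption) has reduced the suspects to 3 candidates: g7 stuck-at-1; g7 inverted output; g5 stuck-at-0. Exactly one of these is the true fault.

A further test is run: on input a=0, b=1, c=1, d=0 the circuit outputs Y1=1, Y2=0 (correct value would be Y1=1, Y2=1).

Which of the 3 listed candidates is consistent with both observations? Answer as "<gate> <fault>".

g7 inverted output

Evaluate each candidate on input a=0, b=1, c=1, d=0:
  g7 stuck-at-1: g1=0, g2=0, g3=0, g4=1, g5=1, g6=0, g7=1 [stuck-at-1] → Y1=1, Y2=1 — eliminated
  g7 inverted output: g1=0, g2=0, g3=0, g4=1, g5=1, g6=0, g7=0 [inverted output] → Y1=1, Y2=0 — matches
  g5 stuck-at-0: g1=0, g2=0, g3=0, g4=1, g5=0 [stuck-at-0], g6=1, g7=1 → Y1=1, Y2=1 — eliminated
Only g7 inverted output reproduces the observed Y1=1, Y2=0.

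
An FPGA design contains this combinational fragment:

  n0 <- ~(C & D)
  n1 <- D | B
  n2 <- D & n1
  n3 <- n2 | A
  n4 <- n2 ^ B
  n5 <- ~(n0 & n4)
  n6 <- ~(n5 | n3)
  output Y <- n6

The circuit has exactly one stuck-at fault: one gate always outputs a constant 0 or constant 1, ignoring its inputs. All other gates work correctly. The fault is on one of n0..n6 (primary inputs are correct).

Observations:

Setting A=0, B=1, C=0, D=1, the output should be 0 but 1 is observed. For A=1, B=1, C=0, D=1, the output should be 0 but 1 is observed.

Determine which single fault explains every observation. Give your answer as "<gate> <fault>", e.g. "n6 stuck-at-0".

n6 stuck-at-1

Fault-free values for test 1 (A=0, B=1, C=0, D=1): n0=1, n1=1, n2=1, n3=1, n4=0, n5=1, n6=0, giving Y=0. Observed 1.
Test 1: faults giving observed 1 are {n1 stuck-at-0, n2 stuck-at-0, n6 stuck-at-1}.
Test 2 (A=1, B=1, C=0, D=1): fault-free n0=1, n1=1, n2=1, n3=1, n4=0, n5=1, n6=0 → 0; observed 1. Eliminates n1 stuck-at-0, n2 stuck-at-0.
Only n6 stuck-at-1 is consistent with every test.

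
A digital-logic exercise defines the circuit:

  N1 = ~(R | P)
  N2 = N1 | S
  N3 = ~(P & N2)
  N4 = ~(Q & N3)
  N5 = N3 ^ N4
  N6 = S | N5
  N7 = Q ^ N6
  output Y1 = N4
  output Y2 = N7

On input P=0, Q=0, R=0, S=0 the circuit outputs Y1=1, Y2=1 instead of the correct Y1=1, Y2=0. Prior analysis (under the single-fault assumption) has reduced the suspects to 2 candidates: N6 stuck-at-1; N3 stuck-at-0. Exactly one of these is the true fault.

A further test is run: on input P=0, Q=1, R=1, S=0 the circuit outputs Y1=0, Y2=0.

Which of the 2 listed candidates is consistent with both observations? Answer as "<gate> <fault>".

Evaluate each candidate on input P=0, Q=1, R=1, S=0:
  N6 stuck-at-1: N1=0, N2=0, N3=1, N4=0, N5=1, N6=1 [stuck-at-1], N7=0 → Y1=0, Y2=0 — matches
  N3 stuck-at-0: N1=0, N2=0, N3=0 [stuck-at-0], N4=1, N5=1, N6=1, N7=0 → Y1=1, Y2=0 — eliminated
Only N6 stuck-at-1 reproduces the observed Y1=0, Y2=0.

N6 stuck-at-1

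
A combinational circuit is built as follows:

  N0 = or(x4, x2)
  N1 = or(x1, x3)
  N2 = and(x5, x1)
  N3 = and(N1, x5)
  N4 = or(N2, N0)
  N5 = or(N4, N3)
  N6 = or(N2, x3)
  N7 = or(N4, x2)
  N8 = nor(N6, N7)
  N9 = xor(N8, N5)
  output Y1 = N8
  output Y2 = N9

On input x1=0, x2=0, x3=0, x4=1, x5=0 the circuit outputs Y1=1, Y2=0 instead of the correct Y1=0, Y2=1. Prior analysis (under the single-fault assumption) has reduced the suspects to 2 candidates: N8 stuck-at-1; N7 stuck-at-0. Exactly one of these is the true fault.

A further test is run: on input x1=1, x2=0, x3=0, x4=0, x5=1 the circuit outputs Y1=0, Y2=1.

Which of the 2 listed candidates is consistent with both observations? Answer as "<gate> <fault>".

N7 stuck-at-0

Evaluate each candidate on input x1=1, x2=0, x3=0, x4=0, x5=1:
  N8 stuck-at-1: N0=0, N1=1, N2=1, N3=1, N4=1, N5=1, N6=1, N7=1, N8=1 [stuck-at-1], N9=0 → Y1=1, Y2=0 — eliminated
  N7 stuck-at-0: N0=0, N1=1, N2=1, N3=1, N4=1, N5=1, N6=1, N7=0 [stuck-at-0], N8=0, N9=1 → Y1=0, Y2=1 — matches
Only N7 stuck-at-0 reproduces the observed Y1=0, Y2=1.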